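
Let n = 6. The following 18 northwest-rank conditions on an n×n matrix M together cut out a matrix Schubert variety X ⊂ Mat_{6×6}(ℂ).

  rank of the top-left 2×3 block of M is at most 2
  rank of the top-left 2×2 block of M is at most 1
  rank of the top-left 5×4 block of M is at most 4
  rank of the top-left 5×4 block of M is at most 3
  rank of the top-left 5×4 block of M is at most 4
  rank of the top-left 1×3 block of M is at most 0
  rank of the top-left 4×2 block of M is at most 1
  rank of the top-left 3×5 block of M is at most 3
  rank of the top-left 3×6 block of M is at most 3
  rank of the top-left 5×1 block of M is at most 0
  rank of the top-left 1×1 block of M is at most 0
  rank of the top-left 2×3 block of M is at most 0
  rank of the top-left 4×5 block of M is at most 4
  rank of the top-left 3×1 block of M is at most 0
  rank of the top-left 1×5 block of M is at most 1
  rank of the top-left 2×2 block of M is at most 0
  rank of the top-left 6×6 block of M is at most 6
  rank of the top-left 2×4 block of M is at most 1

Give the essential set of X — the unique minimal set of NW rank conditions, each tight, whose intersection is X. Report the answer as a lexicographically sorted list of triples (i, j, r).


Propagating the 18 rank bounds to every northwest block:

  0, 0, 0, 1, 1, 1
  0, 0, 0, 1, 2, 2
  0, 1, 1, 2, 3, 3
  0, 1, 2, 3, 4, 4
  0, 1, 2, 3, 4, 5
  1, 2, 3, 4, 5, 6

second differences of R give the permutation w = (4, 5, 2, 3, 6, 1).

ℓ(w)=9; the 2 essential cells (i,j,r):

[(2, 3, 0), (5, 1, 0)]


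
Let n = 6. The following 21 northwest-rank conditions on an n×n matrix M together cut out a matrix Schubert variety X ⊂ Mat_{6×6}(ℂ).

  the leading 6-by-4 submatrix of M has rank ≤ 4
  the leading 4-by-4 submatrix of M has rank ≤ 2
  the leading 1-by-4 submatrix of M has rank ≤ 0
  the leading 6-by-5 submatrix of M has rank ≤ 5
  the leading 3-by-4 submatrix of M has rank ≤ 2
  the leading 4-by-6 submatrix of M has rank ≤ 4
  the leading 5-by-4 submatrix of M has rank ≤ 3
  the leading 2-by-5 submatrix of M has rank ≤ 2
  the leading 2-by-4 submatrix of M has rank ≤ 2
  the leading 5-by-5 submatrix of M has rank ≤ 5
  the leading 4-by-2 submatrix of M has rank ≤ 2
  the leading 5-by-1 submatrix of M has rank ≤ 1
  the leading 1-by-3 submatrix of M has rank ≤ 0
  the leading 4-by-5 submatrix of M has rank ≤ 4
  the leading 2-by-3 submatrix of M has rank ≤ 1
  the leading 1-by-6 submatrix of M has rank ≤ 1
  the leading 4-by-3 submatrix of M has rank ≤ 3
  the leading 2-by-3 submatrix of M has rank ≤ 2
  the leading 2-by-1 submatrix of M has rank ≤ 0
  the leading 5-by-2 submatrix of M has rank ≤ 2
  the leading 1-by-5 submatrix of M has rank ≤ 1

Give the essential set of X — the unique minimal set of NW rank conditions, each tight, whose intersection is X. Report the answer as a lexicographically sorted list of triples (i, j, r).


Rank table r_w(6×6) implied by the 21 constraints:

  0  0  0  0  1  1
  0  1  1  1  2  2
  1  2  2  2  3  3
  1  2  2  2  3  4
  1  2  3  3  4  5
  1  2  3  4  5  6

second differences of R give the permutation w = (5, 2, 1, 6, 3, 4).

Rothe diagram D(w) (7 cells), 3 SE-corners (essential conditions):

[(1, 4, 0), (2, 1, 0), (4, 4, 2)]


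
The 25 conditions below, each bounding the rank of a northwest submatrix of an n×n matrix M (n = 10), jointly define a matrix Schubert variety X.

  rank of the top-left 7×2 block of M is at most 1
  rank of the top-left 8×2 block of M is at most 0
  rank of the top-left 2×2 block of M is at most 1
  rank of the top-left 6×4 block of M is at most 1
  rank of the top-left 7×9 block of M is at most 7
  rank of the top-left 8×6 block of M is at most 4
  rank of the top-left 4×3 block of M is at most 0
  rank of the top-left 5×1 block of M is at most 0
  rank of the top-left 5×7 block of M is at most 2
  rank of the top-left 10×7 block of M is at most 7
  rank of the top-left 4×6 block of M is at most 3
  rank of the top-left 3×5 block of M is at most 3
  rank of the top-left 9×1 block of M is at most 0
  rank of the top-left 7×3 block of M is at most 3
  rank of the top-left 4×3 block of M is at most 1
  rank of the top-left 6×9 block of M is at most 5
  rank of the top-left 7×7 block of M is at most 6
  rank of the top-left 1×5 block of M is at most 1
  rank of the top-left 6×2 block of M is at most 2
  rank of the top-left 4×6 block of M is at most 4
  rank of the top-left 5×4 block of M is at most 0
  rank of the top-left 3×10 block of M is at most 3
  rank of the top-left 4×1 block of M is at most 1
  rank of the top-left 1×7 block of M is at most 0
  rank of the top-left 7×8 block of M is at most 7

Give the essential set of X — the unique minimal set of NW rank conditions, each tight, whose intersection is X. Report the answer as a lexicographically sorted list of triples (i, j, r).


Propagating the 25 rank bounds to every northwest block:

  i=1: 0, 0, 0, 0, 0, 0, 0, 1, 1, 1
  i=2: 0, 0, 0, 0, 1, 1, 1, 2, 2, 2
  i=3: 0, 0, 0, 0, 1, 2, 2, 3, 3, 3
  i=4: 0, 0, 0, 0, 1, 2, 2, 3, 4, 4
  i=5: 0, 0, 0, 0, 1, 2, 2, 3, 4, 5
  i=6: 0, 0, 1, 1, 2, 3, 3, 4, 5, 6
  i=7: 0, 0, 1, 2, 3, 4, 4, 5, 6, 7
  i=8: 0, 0, 1, 2, 3, 4, 5, 6, 7, 8
  i=9: 0, 1, 2, 3, 4, 5, 6, 7, 8, 9
  i=10: 1, 2, 3, 4, 5, 6, 7, 8, 9, 10

second differences of R give the permutation w = (8, 5, 6, 9, 10, 3, 4, 7, 2, 1).

D(w) has 32 cells with 5 SE-corners; essential set:

[(1, 7, 0), (5, 4, 0), (5, 7, 2), (8, 2, 0), (9, 1, 0)]


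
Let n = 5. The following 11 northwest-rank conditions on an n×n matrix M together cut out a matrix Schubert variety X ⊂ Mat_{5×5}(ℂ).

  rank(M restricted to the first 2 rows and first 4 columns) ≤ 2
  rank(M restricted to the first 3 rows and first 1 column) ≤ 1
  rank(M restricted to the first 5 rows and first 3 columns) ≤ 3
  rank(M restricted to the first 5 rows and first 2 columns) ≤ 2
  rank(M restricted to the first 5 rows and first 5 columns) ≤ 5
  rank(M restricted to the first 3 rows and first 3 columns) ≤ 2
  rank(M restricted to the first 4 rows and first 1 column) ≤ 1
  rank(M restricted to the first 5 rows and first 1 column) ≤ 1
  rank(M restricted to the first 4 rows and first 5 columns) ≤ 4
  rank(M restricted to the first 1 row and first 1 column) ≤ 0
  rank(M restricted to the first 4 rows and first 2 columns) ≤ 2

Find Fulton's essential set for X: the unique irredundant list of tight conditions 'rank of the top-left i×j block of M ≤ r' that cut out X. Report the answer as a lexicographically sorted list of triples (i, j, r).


Computing R[i][j] = min implied NW-rank bound (n=5, 11 conditions):

  0, 1, 1, 1, 1
  1, 2, 2, 2, 2
  1, 2, 2, 3, 3
  1, 2, 3, 4, 4
  1, 2, 3, 4, 5

second differences of R give the permutation w = (2, 1, 4, 3, 5).

|D(w)|=2, |Ess(w)|=2:

[(1, 1, 0), (3, 3, 2)]


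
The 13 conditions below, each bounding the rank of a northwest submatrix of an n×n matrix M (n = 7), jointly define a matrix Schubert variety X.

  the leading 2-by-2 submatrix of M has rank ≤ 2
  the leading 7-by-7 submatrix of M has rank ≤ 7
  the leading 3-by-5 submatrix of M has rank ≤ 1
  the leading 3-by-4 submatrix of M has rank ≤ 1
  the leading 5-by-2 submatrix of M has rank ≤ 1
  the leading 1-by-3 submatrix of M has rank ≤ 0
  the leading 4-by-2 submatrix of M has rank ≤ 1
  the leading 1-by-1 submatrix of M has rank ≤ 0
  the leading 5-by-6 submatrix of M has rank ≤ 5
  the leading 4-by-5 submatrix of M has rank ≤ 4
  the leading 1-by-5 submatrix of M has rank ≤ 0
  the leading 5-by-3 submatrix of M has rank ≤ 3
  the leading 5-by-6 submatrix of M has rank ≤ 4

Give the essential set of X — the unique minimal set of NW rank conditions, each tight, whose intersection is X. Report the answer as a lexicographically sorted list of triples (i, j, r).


The tightest implied rank at each (i,j), from the 13 conditions:

  row 1: 0  0  0  0  0  1  1
  row 2: 1  1  1  1  1  2  2
  row 3: 1  1  1  1  1  2  3
  row 4: 1  1  2  2  2  3  4
  row 5: 1  1  2  3  3  4  5
  row 6: 1  2  3  4  4  5  6
  row 7: 1  2  3  4  5  6  7

second differences of R give the permutation w = (6, 1, 7, 3, 4, 2, 5).

ℓ(w)=11; the 3 essential cells (i,j,r):

[(1, 5, 0), (3, 5, 1), (5, 2, 1)]


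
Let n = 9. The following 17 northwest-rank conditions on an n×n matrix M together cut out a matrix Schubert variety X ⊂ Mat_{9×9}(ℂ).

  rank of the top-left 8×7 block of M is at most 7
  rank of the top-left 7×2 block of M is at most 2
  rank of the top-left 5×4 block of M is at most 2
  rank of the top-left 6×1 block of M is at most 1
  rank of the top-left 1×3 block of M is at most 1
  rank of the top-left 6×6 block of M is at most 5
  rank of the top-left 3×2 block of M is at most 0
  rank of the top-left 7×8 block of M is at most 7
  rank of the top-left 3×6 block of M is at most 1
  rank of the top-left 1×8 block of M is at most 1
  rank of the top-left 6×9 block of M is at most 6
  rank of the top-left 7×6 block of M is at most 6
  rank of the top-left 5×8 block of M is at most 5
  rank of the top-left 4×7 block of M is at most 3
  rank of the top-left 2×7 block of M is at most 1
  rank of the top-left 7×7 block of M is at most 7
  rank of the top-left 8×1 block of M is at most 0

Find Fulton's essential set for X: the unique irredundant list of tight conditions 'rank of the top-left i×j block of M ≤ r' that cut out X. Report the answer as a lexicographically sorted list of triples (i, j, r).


Rank table r_w(9×9) implied by the 17 constraints:

  row 1: 0 | 0 | 1 | 1 | 1 | 1 | 1 | 1 | 1
  row 2: 0 | 0 | 1 | 1 | 1 | 1 | 1 | 2 | 2
  row 3: 0 | 0 | 1 | 1 | 1 | 1 | 2 | 3 | 3
  row 4: 0 | 1 | 2 | 2 | 2 | 2 | 3 | 4 | 4
  row 5: 0 | 1 | 2 | 2 | 3 | 3 | 4 | 5 | 5
  row 6: 0 | 1 | 2 | 3 | 4 | 4 | 5 | 6 | 6
  row 7: 0 | 1 | 2 | 3 | 4 | 5 | 6 | 7 | 7
  row 8: 0 | 1 | 2 | 3 | 4 | 5 | 6 | 7 | 8
  row 9: 1 | 2 | 3 | 4 | 5 | 6 | 7 | 8 | 9

second differences of R give the permutation w = (3, 8, 7, 2, 5, 4, 6, 9, 1).

ℓ(w)=19; the 5 essential cells (i,j,r):

[(2, 7, 1), (3, 2, 0), (3, 6, 1), (5, 4, 2), (8, 1, 0)]


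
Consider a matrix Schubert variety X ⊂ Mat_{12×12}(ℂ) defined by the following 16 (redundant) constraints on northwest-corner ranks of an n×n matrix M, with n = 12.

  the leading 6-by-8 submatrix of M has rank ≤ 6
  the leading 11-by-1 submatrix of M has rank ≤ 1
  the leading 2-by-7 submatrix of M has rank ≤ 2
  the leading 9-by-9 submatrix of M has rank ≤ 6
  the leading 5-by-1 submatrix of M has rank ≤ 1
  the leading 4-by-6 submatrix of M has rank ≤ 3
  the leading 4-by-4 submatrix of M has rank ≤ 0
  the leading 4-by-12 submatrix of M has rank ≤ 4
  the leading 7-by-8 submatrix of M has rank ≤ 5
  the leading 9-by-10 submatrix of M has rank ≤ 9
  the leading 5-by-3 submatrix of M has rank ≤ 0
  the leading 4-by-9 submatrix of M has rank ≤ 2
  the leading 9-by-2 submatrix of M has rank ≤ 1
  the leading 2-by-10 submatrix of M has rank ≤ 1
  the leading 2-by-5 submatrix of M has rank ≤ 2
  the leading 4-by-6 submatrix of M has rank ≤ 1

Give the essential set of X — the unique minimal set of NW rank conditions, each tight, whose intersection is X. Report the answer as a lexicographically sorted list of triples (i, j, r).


Propagating the 16 rank bounds to every northwest block:

  0 | 0 | 0 | 0 | 1 | 1 | 1 | 1 | 1 | 1 | 1 | 1
  0 | 0 | 0 | 0 | 1 | 1 | 1 | 1 | 1 | 1 | 2 | 2
  0 | 0 | 0 | 0 | 1 | 1 | 2 | 2 | 2 | 2 | 3 | 3
  0 | 0 | 0 | 0 | 1 | 1 | 2 | 2 | 2 | 3 | 4 | 4
  0 | 0 | 0 | 1 | 2 | 2 | 3 | 3 | 3 | 4 | 5 | 5
  1 | 1 | 1 | 2 | 3 | 3 | 4 | 4 | 4 | 5 | 6 | 6
  1 | 1 | 2 | 3 | 4 | 4 | 5 | 5 | 5 | 6 | 7 | 7
  1 | 1 | 2 | 3 | 4 | 5 | 6 | 6 | 6 | 7 | 8 | 8
  1 | 1 | 2 | 3 | 4 | 5 | 6 | 6 | 6 | 7 | 8 | 9
  1 | 2 | 3 | 4 | 5 | 6 | 7 | 7 | 7 | 8 | 9 | 10
  1 | 2 | 3 | 4 | 5 | 6 | 7 | 8 | 8 | 9 | 10 | 11
  1 | 2 | 3 | 4 | 5 | 6 | 7 | 8 | 9 | 10 | 11 | 12

second differences of R give the permutation w = (5, 11, 7, 10, 4, 1, 3, 6, 12, 2, 8, 9).

Fulton essential set (7 of the 33 Rothe cells):

[(2, 10, 1), (4, 4, 0), (4, 6, 1), (4, 9, 2), (5, 3, 0), (9, 2, 1), (9, 9, 6)]


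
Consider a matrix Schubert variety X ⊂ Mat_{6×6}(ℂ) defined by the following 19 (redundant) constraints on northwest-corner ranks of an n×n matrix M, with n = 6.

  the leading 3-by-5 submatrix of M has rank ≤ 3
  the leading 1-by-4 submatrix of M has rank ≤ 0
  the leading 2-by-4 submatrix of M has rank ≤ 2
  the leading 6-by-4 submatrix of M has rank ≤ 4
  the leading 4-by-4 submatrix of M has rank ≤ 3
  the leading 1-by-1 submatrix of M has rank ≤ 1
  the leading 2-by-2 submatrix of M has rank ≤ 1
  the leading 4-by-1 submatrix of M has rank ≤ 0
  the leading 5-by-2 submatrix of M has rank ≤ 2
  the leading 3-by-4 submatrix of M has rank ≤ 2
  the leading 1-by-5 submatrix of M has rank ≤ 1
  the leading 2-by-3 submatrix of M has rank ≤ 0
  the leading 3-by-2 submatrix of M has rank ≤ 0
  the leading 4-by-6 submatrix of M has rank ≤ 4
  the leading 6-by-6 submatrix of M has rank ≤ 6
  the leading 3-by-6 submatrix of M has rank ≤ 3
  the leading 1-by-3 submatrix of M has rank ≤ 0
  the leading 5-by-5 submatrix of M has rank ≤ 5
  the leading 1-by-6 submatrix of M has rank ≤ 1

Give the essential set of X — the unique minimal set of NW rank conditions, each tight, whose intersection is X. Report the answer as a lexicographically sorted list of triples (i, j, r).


Rank table r_w(6×6) implied by the 19 constraints:

  i=1: 0  0  0  0  1  1
  i=2: 0  0  0  1  2  2
  i=3: 0  0  1  2  3  3
  i=4: 0  1  2  3  4  4
  i=5: 1  2  3  4  5  5
  i=6: 1  2  3  4  5  6

giving w = (5, 4, 3, 2, 1, 6) via Δ²R.

Rothe diagram D(w) (10 cells), 4 SE-corners (essential conditions):

[(1, 4, 0), (2, 3, 0), (3, 2, 0), (4, 1, 0)]


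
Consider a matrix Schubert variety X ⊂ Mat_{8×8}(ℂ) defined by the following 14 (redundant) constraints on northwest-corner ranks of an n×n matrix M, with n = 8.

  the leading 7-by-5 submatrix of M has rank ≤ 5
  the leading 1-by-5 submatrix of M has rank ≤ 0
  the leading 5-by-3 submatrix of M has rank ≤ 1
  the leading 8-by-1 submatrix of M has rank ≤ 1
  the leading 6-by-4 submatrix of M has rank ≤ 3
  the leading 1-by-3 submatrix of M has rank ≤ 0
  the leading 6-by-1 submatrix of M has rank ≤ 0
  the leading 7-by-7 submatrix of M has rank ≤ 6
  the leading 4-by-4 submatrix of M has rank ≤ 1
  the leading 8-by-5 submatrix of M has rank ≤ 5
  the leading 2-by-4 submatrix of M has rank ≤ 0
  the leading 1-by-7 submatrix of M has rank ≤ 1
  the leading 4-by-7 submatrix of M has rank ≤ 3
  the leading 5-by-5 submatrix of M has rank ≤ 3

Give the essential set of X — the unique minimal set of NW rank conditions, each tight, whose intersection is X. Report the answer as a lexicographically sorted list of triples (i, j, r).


Recovering R(i,j) via the rank-extension bound from the 14 conditions:

  i=1: 0, 0, 0, 0, 0, 1, 1, 1
  i=2: 0, 0, 0, 0, 1, 2, 2, 2
  i=3: 0, 1, 1, 1, 2, 3, 3, 3
  i=4: 0, 1, 1, 1, 2, 3, 3, 4
  i=5: 0, 1, 1, 2, 3, 4, 4, 5
  i=6: 0, 1, 2, 3, 4, 5, 5, 6
  i=7: 1, 2, 3, 4, 5, 6, 6, 7
  i=8: 1, 2, 3, 4, 5, 6, 7, 8

hence w(1..8) = (6, 5, 2, 8, 4, 3, 1, 7).

6 SE-corners of the 17-cell Rothe diagram give Ess(w):

[(1, 5, 0), (2, 4, 0), (4, 4, 1), (4, 7, 3), (5, 3, 1), (6, 1, 0)]


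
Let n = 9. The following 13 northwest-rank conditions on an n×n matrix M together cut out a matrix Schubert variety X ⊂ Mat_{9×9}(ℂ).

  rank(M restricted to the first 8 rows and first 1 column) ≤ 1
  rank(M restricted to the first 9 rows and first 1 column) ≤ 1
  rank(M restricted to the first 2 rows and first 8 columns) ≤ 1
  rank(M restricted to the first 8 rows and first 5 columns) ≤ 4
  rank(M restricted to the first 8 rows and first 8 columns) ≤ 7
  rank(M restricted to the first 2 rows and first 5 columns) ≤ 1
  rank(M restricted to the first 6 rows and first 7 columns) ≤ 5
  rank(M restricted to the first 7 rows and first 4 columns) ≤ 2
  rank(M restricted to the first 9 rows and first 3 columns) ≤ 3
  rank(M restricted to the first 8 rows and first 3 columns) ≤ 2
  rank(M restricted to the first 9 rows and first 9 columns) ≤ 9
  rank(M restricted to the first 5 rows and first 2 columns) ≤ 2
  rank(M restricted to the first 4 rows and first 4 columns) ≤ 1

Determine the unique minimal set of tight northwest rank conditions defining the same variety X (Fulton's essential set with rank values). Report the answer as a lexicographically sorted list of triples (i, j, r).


Propagating the 13 rank bounds to every northwest block:

  R[1]: 1  1  1  1  1  1  1  1  1
  R[2]: 1  1  1  1  1  1  1  1  2
  R[3]: 1  1  1  1  2  2  2  2  3
  R[4]: 1  1  1  1  2  3  3  3  4
  R[5]: 1  2  2  2  3  4  4  4  5
  R[6]: 1  2  2  2  3  4  5  5  6
  R[7]: 1  2  2  2  3  4  5  6  7
  R[8]: 1  2  2  3  4  5  6  7  8
  R[9]: 1  2  3  4  5  6  7  8  9

hence w(1..9) = (1, 9, 5, 6, 2, 7, 8, 4, 3).

|D(w)|=18, |Ess(w)|=4:

[(2, 8, 1), (4, 4, 1), (7, 4, 2), (8, 3, 2)]


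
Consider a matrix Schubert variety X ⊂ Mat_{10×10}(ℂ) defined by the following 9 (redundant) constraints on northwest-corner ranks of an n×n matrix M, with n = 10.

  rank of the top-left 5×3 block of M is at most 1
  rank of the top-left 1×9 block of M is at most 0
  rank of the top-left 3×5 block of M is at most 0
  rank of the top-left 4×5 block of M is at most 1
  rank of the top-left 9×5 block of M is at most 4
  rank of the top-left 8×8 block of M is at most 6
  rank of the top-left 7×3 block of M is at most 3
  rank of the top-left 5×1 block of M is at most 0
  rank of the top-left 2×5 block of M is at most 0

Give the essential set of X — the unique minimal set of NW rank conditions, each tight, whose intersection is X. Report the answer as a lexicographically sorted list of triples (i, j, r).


Recovering R(i,j) via the rank-extension bound from the 9 conditions:

  row 1: 0 | 0 | 0 | 0 | 0 | 0 | 0 | 0 | 0 | 1
  row 2: 0 | 0 | 0 | 0 | 0 | 1 | 1 | 1 | 1 | 2
  row 3: 0 | 0 | 0 | 0 | 0 | 1 | 2 | 2 | 2 | 3
  row 4: 0 | 1 | 1 | 1 | 1 | 2 | 3 | 3 | 3 | 4
  row 5: 0 | 1 | 1 | 2 | 2 | 3 | 4 | 4 | 4 | 5
  row 6: 1 | 2 | 2 | 3 | 3 | 4 | 5 | 5 | 5 | 6
  row 7: 1 | 2 | 3 | 4 | 4 | 5 | 6 | 6 | 6 | 7
  row 8: 1 | 2 | 3 | 4 | 4 | 5 | 6 | 6 | 7 | 8
  row 9: 1 | 2 | 3 | 4 | 4 | 5 | 6 | 7 | 8 | 9
  row 10: 1 | 2 | 3 | 4 | 5 | 6 | 7 | 8 | 9 | 10

second differences of R give the permutation w = (10, 6, 7, 2, 4, 1, 3, 9, 8, 5).

D(w) has 25 cells with 6 SE-corners; essential set:

[(1, 9, 0), (3, 5, 0), (5, 1, 0), (5, 3, 1), (8, 8, 6), (9, 5, 4)]


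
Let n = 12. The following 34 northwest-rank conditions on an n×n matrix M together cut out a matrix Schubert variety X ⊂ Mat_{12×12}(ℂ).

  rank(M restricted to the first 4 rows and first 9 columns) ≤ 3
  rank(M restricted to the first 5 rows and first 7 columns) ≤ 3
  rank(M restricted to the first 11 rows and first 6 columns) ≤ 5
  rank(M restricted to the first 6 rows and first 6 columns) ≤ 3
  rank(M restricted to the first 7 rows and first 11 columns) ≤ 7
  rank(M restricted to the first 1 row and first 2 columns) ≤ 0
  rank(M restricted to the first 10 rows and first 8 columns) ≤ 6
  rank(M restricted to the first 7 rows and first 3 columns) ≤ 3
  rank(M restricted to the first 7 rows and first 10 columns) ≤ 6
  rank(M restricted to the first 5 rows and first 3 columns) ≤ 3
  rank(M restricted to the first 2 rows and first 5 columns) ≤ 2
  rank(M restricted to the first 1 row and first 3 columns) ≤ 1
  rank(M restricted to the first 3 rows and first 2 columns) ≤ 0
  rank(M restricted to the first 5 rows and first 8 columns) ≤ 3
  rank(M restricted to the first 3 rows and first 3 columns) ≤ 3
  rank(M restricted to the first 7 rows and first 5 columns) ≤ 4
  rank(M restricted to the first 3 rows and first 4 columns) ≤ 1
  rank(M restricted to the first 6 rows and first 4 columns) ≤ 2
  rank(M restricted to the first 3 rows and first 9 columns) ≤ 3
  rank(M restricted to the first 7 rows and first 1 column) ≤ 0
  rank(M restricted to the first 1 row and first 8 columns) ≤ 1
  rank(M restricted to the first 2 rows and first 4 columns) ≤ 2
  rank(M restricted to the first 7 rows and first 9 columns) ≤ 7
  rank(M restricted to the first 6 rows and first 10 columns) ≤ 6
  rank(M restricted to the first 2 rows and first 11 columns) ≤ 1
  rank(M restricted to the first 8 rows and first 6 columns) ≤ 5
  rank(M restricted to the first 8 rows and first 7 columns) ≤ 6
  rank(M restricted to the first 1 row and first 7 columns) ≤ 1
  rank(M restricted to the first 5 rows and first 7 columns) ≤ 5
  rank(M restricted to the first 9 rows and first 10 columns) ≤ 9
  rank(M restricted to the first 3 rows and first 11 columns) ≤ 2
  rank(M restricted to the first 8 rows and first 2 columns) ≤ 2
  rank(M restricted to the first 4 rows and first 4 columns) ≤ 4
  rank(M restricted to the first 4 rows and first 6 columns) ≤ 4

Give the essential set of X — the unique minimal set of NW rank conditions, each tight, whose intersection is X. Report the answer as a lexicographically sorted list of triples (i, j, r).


Recovering R(i,j) via the rank-extension bound from the 34 conditions:

  R[1]: 0  0  1  1  1  1  1  1  1  1  1  1
  R[2]: 0  0  1  1  1  1  1  1  1  1  1  2
  R[3]: 0  0  1  1  2  2  2  2  2  2  2  3
  R[4]: 0  1  2  2  3  3  3  3  3  3  3  4
  R[5]: 0  1  2  2  3  3  3  3  4  4  4  5
  R[6]: 0  1  2  2  3  3  4  4  5  5  5  6
  R[7]: 0  1  2  3  4  4  5  5  6  6  6  7
  R[8]: 1  2  3  4  5  5  6  6  7  7  7  8
  R[9]: 1  2  3  4  5  5  6  6  7  8  8  9
  R[10]: 1  2  3  4  5  5  6  6  7  8  9  10
  R[11]: 1  2  3  4  5  5  6  7  8  9  10  11
  R[12]: 1  2  3  4  5  6  7  8  9  10  11  12

hence w(1..12) = (3, 12, 5, 2, 9, 7, 4, 1, 10, 11, 8, 6).

Fulton essential set (9 of the 30 Rothe cells):

[(2, 11, 1), (3, 2, 0), (3, 4, 1), (5, 8, 3), (6, 4, 2), (6, 6, 3), (7, 1, 0), (10, 8, 6), (11, 6, 5)]


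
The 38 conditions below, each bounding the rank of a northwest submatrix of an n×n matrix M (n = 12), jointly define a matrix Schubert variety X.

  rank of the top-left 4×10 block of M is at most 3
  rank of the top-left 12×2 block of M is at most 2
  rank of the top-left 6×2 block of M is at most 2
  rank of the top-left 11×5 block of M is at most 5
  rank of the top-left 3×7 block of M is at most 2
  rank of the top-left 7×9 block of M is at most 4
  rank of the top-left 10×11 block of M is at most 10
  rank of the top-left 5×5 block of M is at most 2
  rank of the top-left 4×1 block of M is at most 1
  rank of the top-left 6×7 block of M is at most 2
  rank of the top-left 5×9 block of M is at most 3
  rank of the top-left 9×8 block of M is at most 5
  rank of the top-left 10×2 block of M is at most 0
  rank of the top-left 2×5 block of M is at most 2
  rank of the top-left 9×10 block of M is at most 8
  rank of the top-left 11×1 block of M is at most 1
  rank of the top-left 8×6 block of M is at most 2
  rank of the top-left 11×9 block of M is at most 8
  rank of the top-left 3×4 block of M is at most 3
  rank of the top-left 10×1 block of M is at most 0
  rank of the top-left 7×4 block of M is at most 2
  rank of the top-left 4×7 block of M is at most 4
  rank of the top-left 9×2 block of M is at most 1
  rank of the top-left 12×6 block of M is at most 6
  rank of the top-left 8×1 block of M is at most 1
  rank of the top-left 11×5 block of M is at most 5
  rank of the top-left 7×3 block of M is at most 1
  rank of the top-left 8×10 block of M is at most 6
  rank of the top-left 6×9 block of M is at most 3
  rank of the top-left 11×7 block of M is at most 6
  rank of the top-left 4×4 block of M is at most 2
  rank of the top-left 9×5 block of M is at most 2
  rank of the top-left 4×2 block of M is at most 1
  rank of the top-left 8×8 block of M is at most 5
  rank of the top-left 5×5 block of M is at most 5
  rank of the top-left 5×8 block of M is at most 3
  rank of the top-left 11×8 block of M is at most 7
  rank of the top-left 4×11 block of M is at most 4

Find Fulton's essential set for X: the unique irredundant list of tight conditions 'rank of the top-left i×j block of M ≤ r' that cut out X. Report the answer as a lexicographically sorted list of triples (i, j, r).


Reconstructing r_w from the 38 given conditions:

  R[1]: 0 0 1 1 1 1 1 1 1 1 1 1
  R[2]: 0 0 1 2 2 2 2 2 2 2 2 2
  R[3]: 0 0 1 2 2 2 2 3 3 3 3 3
  R[4]: 0 0 1 2 2 2 2 3 3 3 4 4
  R[5]: 0 0 1 2 2 2 2 3 3 4 5 5
  R[6]: 0 0 1 2 2 2 2 3 3 4 5 6
  R[7]: 0 0 1 2 2 2 3 4 4 5 6 7
  R[8]: 0 0 1 2 2 2 3 4 5 6 7 8
  R[9]: 0 0 1 2 2 3 4 5 6 7 8 9
  R[10]: 0 0 1 2 3 4 5 6 7 8 9 10
  R[11]: 1 1 2 3 4 5 6 7 8 9 10 11
  R[12]: 1 2 3 4 5 6 7 8 9 10 11 12

the unique w with this rank table is (3, 4, 8, 11, 10, 12, 7, 9, 6, 5, 1, 2).

ℓ(w)=41; the 6 essential cells (i,j,r):

[(4, 10, 3), (6, 7, 2), (6, 9, 3), (8, 6, 2), (9, 5, 2), (10, 2, 0)]


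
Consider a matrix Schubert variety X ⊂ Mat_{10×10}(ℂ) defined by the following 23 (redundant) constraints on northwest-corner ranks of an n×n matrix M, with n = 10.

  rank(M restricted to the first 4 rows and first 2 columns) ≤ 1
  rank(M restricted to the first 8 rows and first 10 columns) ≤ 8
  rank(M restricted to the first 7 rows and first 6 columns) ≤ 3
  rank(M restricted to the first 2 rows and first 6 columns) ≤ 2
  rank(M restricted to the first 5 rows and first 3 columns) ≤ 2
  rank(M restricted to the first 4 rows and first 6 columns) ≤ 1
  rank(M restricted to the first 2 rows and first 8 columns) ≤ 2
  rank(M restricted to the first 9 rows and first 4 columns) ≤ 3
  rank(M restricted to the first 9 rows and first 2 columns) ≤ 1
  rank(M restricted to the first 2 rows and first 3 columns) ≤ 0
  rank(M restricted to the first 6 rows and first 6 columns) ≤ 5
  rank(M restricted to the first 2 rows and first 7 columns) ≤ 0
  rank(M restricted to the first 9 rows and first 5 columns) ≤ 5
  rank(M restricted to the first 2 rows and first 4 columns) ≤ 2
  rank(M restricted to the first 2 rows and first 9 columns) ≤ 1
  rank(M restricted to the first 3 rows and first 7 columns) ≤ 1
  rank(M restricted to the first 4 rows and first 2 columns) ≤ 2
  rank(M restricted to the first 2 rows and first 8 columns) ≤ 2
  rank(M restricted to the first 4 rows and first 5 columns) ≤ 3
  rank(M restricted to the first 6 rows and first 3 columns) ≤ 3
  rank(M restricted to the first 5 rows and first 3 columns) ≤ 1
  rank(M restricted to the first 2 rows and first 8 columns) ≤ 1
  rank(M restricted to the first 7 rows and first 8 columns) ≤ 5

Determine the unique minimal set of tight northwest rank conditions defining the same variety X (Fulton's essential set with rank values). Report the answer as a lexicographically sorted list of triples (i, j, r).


Computing R[i][j] = min implied NW-rank bound (n=10, 23 conditions):

  row 1: 0 | 0 | 0 | 0 | 0 | 0 | 0 | 1 | 1 | 1
  row 2: 0 | 0 | 0 | 0 | 0 | 0 | 0 | 1 | 1 | 2
  row 3: 1 | 1 | 1 | 1 | 1 | 1 | 1 | 2 | 2 | 3
  row 4: 1 | 1 | 1 | 1 | 1 | 1 | 2 | 3 | 3 | 4
  row 5: 1 | 1 | 1 | 2 | 2 | 2 | 3 | 4 | 4 | 5
  row 6: 1 | 1 | 2 | 3 | 3 | 3 | 4 | 5 | 5 | 6
  row 7: 1 | 1 | 2 | 3 | 3 | 3 | 4 | 5 | 6 | 7
  row 8: 1 | 1 | 2 | 3 | 4 | 4 | 5 | 6 | 7 | 8
  row 9: 1 | 1 | 2 | 3 | 4 | 5 | 6 | 7 | 8 | 9
  row 10: 1 | 2 | 3 | 4 | 5 | 6 | 7 | 8 | 9 | 10

reading off 1-entries of Δ²R: w = (8, 10, 1, 7, 4, 3, 9, 5, 6, 2).

ℓ(w)=28; the 6 essential cells (i,j,r):

[(2, 7, 0), (2, 9, 1), (4, 6, 1), (5, 3, 1), (7, 6, 3), (9, 2, 1)]


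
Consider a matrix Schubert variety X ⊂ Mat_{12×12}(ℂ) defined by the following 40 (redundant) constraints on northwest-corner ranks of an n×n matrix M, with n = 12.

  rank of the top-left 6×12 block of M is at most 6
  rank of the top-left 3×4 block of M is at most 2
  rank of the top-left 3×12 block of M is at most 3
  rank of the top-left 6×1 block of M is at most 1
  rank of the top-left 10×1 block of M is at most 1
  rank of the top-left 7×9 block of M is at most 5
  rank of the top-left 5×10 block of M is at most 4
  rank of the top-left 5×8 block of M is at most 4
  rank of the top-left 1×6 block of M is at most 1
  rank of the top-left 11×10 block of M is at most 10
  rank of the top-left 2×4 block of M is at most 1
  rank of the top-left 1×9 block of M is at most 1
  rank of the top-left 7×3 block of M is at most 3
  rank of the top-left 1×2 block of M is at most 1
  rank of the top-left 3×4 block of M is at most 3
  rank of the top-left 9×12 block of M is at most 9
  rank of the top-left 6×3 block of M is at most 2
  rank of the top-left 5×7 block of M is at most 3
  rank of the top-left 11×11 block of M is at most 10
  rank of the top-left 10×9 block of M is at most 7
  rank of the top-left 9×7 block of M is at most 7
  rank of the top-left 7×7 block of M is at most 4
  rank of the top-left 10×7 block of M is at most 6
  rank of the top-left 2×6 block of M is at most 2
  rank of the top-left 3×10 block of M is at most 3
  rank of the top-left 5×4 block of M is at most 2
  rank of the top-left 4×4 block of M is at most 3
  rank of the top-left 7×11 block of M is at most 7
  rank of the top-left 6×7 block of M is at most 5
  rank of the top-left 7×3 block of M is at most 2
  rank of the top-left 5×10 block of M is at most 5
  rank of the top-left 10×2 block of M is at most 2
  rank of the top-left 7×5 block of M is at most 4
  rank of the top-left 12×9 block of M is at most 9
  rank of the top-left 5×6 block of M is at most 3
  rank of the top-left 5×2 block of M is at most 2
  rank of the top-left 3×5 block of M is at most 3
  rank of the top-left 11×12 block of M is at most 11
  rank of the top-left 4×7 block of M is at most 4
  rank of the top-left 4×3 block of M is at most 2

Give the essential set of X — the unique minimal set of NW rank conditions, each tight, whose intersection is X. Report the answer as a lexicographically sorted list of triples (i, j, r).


Rank table r_w(12×12) implied by the 40 constraints:

  i=1: 1 1 1 1 1 1 1 1 1 1 1 1
  i=2: 1 1 1 1 2 2 2 2 2 2 2 2
  i=3: 1 2 2 2 3 3 3 3 3 3 3 3
  i=4: 1 2 2 2 3 3 3 4 4 4 4 4
  i=5: 1 2 2 2 3 3 3 4 4 4 5 5
  i=6: 1 2 2 3 4 4 4 5 5 5 6 6
  i=7: 1 2 2 3 4 4 4 5 5 6 7 7
  i=8: 1 2 3 4 5 5 5 6 6 7 8 8
  i=9: 1 2 3 4 5 6 6 7 7 8 9 9
  i=10: 1 2 3 4 5 6 6 7 7 8 9 10
  i=11: 1 2 3 4 5 6 7 8 8 9 10 11
  i=12: 1 2 3 4 5 6 7 8 9 10 11 12

second differences of R give the permutation w = (1, 5, 2, 8, 11, 4, 10, 3, 6, 12, 7, 9).

ℓ(w)=20; the 9 essential cells (i,j,r):

[(2, 4, 1), (5, 4, 2), (5, 7, 3), (5, 10, 4), (7, 3, 2), (7, 7, 4), (7, 9, 5), (10, 7, 6), (10, 9, 7)]


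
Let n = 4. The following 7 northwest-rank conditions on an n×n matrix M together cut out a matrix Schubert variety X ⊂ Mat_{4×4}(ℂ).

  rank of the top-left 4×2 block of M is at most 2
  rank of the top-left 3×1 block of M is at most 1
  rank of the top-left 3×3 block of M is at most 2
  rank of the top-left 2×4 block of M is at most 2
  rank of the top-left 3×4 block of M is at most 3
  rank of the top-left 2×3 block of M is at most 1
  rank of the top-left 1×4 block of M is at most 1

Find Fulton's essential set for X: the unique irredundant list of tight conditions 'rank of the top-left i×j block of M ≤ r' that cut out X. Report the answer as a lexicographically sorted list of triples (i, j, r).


Recovering R(i,j) via the rank-extension bound from the 7 conditions:

  R[1]: 1 | 1 | 1 | 1
  R[2]: 1 | 1 | 1 | 2
  R[3]: 1 | 2 | 2 | 3
  R[4]: 1 | 2 | 3 | 4

hence w(1..4) = (1, 4, 2, 3).

ℓ(w)=2; the 1 essential cell (i,j,r):

[(2, 3, 1)]


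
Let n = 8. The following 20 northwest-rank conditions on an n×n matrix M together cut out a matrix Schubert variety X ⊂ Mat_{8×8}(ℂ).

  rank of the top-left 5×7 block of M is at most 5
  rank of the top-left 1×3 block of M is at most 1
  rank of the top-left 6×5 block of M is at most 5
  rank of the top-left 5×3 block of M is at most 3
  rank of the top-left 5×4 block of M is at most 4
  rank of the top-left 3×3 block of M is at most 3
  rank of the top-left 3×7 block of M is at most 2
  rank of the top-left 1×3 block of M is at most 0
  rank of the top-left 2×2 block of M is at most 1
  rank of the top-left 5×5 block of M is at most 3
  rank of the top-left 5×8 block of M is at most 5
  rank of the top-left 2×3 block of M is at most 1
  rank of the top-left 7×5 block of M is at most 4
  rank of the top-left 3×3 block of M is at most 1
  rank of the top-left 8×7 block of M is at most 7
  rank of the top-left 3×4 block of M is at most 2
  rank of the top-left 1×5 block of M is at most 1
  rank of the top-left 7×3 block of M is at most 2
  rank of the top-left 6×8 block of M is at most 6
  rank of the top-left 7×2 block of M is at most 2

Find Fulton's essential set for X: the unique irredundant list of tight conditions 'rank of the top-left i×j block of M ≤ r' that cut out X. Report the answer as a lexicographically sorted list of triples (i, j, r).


Rank table r_w(8×8) implied by the 20 constraints:

  i=1: 0 0 0 1 1 1 1 1
  i=2: 1 1 1 2 2 2 2 2
  i=3: 1 1 1 2 2 2 2 3
  i=4: 1 2 2 3 3 3 3 4
  i=5: 1 2 2 3 3 4 4 5
  i=6: 1 2 2 3 4 5 5 6
  i=7: 1 2 2 3 4 5 6 7
  i=8: 1 2 3 4 5 6 7 8

second differences of R give the permutation w = (4, 1, 8, 2, 6, 5, 7, 3).

ℓ(w)=12; the 5 essential cells (i,j,r):

[(1, 3, 0), (3, 3, 1), (3, 7, 2), (5, 5, 3), (7, 3, 2)]


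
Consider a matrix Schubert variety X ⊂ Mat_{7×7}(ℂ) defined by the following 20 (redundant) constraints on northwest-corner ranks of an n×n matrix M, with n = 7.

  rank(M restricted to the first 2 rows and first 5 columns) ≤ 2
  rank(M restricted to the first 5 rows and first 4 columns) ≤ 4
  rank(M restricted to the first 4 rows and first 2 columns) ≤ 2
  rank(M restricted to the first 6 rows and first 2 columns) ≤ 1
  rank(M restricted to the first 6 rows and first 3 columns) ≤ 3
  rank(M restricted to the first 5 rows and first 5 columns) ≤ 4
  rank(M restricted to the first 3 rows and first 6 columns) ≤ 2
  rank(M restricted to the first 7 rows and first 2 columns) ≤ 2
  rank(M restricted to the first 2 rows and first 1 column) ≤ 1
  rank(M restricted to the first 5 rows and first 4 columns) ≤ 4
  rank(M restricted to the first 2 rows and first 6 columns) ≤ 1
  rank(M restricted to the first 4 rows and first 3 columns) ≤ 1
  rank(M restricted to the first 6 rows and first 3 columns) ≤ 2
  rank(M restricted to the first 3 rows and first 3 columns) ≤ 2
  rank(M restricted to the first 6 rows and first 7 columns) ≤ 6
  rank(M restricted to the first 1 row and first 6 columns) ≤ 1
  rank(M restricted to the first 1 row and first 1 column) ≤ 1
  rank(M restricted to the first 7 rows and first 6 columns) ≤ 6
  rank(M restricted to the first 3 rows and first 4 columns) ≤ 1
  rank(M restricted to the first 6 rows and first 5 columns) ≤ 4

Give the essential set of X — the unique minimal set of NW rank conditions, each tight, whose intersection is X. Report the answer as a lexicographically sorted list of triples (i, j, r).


The tightest implied rank at each (i,j), from the 20 conditions:

  R[1]: 1 1 1 1 1 1 1
  R[2]: 1 1 1 1 1 1 2
  R[3]: 1 1 1 1 2 2 3
  R[4]: 1 1 1 2 3 3 4
  R[5]: 1 1 2 3 4 4 5
  R[6]: 1 1 2 3 4 5 6
  R[7]: 1 2 3 4 5 6 7

the unique w with this rank table is (1, 7, 5, 4, 3, 6, 2).

ℓ(w)=12; the 4 essential cells (i,j,r):

[(2, 6, 1), (3, 4, 1), (4, 3, 1), (6, 2, 1)]


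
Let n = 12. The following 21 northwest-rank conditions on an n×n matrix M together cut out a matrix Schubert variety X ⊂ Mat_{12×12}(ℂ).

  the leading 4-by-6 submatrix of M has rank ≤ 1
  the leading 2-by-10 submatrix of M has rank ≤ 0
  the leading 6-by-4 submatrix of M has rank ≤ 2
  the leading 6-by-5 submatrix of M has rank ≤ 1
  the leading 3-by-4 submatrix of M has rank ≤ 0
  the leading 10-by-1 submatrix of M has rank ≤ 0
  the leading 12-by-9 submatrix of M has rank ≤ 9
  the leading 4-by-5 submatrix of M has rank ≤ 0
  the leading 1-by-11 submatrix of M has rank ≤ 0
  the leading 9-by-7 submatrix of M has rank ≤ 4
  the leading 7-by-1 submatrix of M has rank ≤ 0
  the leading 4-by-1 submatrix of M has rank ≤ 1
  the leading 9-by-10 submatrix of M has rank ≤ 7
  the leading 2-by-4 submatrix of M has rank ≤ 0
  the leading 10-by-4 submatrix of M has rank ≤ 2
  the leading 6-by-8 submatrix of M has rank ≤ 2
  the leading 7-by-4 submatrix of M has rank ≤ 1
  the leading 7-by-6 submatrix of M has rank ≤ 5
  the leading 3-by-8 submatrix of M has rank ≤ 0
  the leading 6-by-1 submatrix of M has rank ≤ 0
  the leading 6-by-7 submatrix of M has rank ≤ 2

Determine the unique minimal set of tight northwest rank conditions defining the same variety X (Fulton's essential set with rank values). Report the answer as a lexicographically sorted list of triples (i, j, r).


Rank table r_w(12×12) implied by the 21 constraints:

  row 1: 0  0  0  0  0  0  0  0  0  0  0  1
  row 2: 0  0  0  0  0  0  0  0  0  0  1  2
  row 3: 0  0  0  0  0  0  0  0  1  1  2  3
  row 4: 0  0  0  0  0  1  1  1  2  2  3  4
  row 5: 0  1  1  1  1  2  2  2  3  3  4  5
  row 6: 0  1  1  1  1  2  2  2  3  4  5  6
  row 7: 0  1  1  1  2  3  3  3  4  5  6  7
  row 8: 0  1  2  2  3  4  4  4  5  6  7  8
  row 9: 0  1  2  2  3  4  4  5  6  7  8  9
  row 10: 0  1  2  2  3  4  5  6  7  8  9  10
  row 11: 1  2  3  3  4  5  6  7  8  9  10  11
  row 12: 1  2  3  4  5  6  7  8  9  10  11  12

second differences of R give the permutation w = (12, 11, 9, 6, 2, 10, 5, 3, 8, 7, 1, 4).

D(w) has 50 cells with 10 SE-corners; essential set:

[(1, 11, 0), (2, 10, 0), (3, 8, 0), (4, 5, 0), (6, 5, 1), (6, 8, 2), (7, 4, 1), (9, 7, 4), (10, 1, 0), (10, 4, 2)]


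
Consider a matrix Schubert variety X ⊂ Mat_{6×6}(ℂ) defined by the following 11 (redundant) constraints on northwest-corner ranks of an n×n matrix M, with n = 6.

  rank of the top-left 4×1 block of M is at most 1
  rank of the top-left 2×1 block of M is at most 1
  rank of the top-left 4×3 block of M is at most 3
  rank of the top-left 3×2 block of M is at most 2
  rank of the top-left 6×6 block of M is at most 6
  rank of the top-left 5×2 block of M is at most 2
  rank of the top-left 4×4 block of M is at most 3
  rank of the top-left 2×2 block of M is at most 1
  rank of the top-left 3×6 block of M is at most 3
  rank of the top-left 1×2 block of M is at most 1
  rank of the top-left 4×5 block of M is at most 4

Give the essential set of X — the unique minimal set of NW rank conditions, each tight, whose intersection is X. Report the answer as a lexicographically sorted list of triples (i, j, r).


Propagating the 11 rank bounds to every northwest block:

  1 1 1 1 1 1
  1 1 2 2 2 2
  1 2 3 3 3 3
  1 2 3 3 4 4
  1 2 3 4 5 5
  1 2 3 4 5 6

so w = (1, 3, 2, 5, 4, 6).

Rothe diagram D(w) (2 cells), 2 SE-corners (essential conditions):

[(2, 2, 1), (4, 4, 3)]


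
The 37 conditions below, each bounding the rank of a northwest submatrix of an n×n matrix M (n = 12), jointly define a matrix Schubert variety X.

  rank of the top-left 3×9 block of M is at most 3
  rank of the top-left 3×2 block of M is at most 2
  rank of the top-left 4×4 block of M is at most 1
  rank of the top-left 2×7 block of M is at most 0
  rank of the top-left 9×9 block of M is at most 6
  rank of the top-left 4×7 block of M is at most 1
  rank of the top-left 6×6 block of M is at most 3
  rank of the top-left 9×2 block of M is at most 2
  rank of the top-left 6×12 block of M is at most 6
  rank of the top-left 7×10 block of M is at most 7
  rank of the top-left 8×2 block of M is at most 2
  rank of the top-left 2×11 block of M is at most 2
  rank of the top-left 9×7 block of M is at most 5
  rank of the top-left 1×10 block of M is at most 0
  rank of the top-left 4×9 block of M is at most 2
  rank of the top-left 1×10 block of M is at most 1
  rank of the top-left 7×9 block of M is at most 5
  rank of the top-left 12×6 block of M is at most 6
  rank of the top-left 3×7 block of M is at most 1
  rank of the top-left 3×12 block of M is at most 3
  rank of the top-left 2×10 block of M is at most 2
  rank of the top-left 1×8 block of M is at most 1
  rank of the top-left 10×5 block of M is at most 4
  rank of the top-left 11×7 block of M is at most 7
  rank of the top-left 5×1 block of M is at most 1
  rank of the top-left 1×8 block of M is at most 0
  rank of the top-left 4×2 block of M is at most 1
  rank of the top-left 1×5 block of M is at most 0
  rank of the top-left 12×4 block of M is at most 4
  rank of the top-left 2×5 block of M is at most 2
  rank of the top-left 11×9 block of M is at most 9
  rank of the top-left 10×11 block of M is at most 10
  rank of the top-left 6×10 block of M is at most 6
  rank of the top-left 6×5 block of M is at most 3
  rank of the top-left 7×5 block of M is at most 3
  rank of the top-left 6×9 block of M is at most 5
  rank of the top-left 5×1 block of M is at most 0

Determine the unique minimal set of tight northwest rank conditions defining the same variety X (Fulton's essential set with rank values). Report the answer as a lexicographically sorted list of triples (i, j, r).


Computing R[i][j] = min implied NW-rank bound (n=12, 37 conditions):

  row 1: 0, 0, 0, 0, 0, 0, 0, 0, 0, 0, 1, 1
  row 2: 0, 0, 0, 0, 0, 0, 0, 1, 1, 1, 2, 2
  row 3: 0, 1, 1, 1, 1, 1, 1, 2, 2, 2, 3, 3
  row 4: 0, 1, 1, 1, 1, 1, 1, 2, 2, 3, 4, 4
  row 5: 0, 1, 2, 2, 2, 2, 2, 3, 3, 4, 5, 5
  row 6: 1, 2, 3, 3, 3, 3, 3, 4, 4, 5, 6, 6
  row 7: 1, 2, 3, 3, 3, 4, 4, 5, 5, 6, 7, 7
  row 8: 1, 2, 3, 4, 4, 5, 5, 6, 6, 7, 8, 8
  row 9: 1, 2, 3, 4, 4, 5, 5, 6, 6, 7, 8, 9
  row 10: 1, 2, 3, 4, 4, 5, 6, 7, 7, 8, 9, 10
  row 11: 1, 2, 3, 4, 5, 6, 7, 8, 8, 9, 10, 11
  row 12: 1, 2, 3, 4, 5, 6, 7, 8, 9, 10, 11, 12

so w = (11, 8, 2, 10, 3, 1, 6, 4, 12, 7, 5, 9).

Rothe diagram D(w) (32 cells), 9 SE-corners (essential conditions):

[(1, 10, 0), (2, 7, 0), (4, 7, 1), (4, 9, 2), (5, 1, 0), (7, 5, 3), (9, 7, 5), (9, 9, 6), (10, 5, 4)]
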